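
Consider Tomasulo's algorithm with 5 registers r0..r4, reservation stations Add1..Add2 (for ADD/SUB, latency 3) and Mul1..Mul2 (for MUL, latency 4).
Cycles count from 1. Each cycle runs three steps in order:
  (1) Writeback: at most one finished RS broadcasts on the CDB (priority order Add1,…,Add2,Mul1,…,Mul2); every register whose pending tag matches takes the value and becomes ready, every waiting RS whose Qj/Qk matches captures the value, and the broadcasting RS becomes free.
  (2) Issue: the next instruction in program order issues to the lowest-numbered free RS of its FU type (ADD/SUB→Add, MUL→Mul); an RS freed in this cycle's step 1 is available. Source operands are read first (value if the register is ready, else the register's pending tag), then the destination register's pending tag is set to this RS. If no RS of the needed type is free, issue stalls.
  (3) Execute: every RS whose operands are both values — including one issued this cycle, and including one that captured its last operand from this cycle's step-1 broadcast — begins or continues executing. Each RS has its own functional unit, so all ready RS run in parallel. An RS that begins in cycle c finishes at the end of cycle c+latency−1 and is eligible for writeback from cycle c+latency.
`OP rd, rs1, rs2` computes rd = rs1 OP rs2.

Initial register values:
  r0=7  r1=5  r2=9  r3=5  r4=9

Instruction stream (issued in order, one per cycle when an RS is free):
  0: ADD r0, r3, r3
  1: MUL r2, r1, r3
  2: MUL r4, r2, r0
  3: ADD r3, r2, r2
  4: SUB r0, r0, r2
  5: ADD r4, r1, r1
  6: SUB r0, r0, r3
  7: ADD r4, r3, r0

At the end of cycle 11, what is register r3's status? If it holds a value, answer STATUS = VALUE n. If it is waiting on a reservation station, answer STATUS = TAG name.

c1: issue ADD r0<-Add1 | r0:Add1,r1:5,r2:9,r3:5,r4:9
c2: issue MUL r2<-Mul1 | r0:Add1,r1:5,r2:Mul1,r3:5,r4:9
c3: issue MUL r4<-Mul2 | r0:Add1,r1:5,r2:Mul1,r3:5,r4:Mul2
c4: CDB Add1=10; issue ADD r3<-Add1 | r0:10,r1:5,r2:Mul1,r3:Add1,r4:Mul2
c5: issue SUB r0<-Add2 | r0:Add2,r1:5,r2:Mul1,r3:Add1,r4:Mul2
c6: CDB Mul1=25; stall | r0:Add2,r1:5,r2:25,r3:Add1,r4:Mul2
c7: stall | r0:Add2,r1:5,r2:25,r3:Add1,r4:Mul2
c8: stall | r0:Add2,r1:5,r2:25,r3:Add1,r4:Mul2
c9: CDB Add1=50; issue ADD r4<-Add1 | r0:Add2,r1:5,r2:25,r3:50,r4:Add1
c10: CDB Add2=-15; issue SUB r0<-Add2 | r0:Add2,r1:5,r2:25,r3:50,r4:Add1
c11: CDB Mul2=250; stall | r0:Add2,r1:5,r2:25,r3:50,r4:Add1

STATUS = VALUE 50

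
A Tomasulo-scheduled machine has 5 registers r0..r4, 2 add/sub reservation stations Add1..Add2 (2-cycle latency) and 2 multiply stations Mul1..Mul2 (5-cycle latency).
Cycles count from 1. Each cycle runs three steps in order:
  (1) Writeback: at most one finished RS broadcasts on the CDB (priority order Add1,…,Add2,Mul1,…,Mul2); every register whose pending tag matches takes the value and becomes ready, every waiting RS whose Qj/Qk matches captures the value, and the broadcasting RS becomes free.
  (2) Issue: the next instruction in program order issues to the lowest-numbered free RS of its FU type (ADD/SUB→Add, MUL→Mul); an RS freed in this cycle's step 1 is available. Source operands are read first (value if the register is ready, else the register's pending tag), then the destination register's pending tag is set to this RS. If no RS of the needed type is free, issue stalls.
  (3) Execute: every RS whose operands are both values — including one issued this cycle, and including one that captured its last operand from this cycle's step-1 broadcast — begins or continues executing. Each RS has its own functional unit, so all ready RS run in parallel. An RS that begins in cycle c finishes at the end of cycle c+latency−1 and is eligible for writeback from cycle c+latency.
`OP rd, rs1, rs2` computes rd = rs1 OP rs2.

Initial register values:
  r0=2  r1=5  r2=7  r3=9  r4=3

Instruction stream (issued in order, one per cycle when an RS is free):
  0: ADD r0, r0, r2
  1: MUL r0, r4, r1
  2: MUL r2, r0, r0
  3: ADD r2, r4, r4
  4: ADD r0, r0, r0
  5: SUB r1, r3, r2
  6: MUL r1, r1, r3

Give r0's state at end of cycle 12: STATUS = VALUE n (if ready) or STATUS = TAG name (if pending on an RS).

STATUS = VALUE 30

c1: issue ADD r0<-Add1 | r0:Add1,r1:5,r2:7,r3:9,r4:3
c2: issue MUL r0<-Mul1 | r0:Mul1,r1:5,r2:7,r3:9,r4:3
c3: CDB Add1=9; issue MUL r2<-Mul2 | r0:Mul1,r1:5,r2:Mul2,r3:9,r4:3
c4: issue ADD r2<-Add1 | r0:Mul1,r1:5,r2:Add1,r3:9,r4:3
c5: issue ADD r0<-Add2 | r0:Add2,r1:5,r2:Add1,r3:9,r4:3
c6: CDB Add1=6; issue SUB r1<-Add1 | r0:Add2,r1:Add1,r2:6,r3:9,r4:3
c7: CDB Mul1=15; issue MUL r1<-Mul1 | r0:Add2,r1:Mul1,r2:6,r3:9,r4:3
c8: CDB Add1=3 | r0:Add2,r1:Mul1,r2:6,r3:9,r4:3
c9: CDB Add2=30 | r0:30,r1:Mul1,r2:6,r3:9,r4:3
c10: - | r0:30,r1:Mul1,r2:6,r3:9,r4:3
c11: - | r0:30,r1:Mul1,r2:6,r3:9,r4:3
c12: CDB Mul2=225 | r0:30,r1:Mul1,r2:6,r3:9,r4:3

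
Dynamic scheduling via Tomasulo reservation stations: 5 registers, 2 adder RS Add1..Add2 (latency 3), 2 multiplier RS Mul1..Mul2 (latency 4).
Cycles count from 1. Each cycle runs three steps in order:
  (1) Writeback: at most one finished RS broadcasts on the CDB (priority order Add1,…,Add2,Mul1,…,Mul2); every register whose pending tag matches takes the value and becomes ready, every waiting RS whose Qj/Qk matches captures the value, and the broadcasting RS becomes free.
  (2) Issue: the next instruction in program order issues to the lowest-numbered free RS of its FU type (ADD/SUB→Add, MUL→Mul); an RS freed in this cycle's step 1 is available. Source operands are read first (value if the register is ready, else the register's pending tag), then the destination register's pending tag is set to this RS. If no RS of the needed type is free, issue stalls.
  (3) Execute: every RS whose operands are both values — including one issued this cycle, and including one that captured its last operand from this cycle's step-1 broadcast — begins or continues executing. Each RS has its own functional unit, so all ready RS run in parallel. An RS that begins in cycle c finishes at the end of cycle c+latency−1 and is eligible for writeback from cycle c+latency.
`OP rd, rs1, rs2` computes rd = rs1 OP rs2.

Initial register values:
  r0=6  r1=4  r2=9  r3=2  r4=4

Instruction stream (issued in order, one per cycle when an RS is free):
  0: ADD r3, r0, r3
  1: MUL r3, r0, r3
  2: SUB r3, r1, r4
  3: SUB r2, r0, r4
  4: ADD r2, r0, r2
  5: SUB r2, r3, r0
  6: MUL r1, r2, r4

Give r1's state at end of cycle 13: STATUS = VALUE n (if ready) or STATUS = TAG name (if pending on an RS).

c1: issue ADD r3<-Add1 | r0:6,r1:4,r2:9,r3:Add1,r4:4
c2: issue MUL r3<-Mul1 | r0:6,r1:4,r2:9,r3:Mul1,r4:4
c3: issue SUB r3<-Add2 | r0:6,r1:4,r2:9,r3:Add2,r4:4
c4: CDB Add1=8; issue SUB r2<-Add1 | r0:6,r1:4,r2:Add1,r3:Add2,r4:4
c5: stall | r0:6,r1:4,r2:Add1,r3:Add2,r4:4
c6: CDB Add2=0; issue ADD r2<-Add2 | r0:6,r1:4,r2:Add2,r3:0,r4:4
c7: CDB Add1=2; issue SUB r2<-Add1 | r0:6,r1:4,r2:Add1,r3:0,r4:4
c8: CDB Mul1=48; issue MUL r1<-Mul1 | r0:6,r1:Mul1,r2:Add1,r3:0,r4:4
c9: - | r0:6,r1:Mul1,r2:Add1,r3:0,r4:4
c10: CDB Add1=-6 | r0:6,r1:Mul1,r2:-6,r3:0,r4:4
c11: CDB Add2=8 | r0:6,r1:Mul1,r2:-6,r3:0,r4:4
c12: - | r0:6,r1:Mul1,r2:-6,r3:0,r4:4
c13: - | r0:6,r1:Mul1,r2:-6,r3:0,r4:4

STATUS = TAG Mul1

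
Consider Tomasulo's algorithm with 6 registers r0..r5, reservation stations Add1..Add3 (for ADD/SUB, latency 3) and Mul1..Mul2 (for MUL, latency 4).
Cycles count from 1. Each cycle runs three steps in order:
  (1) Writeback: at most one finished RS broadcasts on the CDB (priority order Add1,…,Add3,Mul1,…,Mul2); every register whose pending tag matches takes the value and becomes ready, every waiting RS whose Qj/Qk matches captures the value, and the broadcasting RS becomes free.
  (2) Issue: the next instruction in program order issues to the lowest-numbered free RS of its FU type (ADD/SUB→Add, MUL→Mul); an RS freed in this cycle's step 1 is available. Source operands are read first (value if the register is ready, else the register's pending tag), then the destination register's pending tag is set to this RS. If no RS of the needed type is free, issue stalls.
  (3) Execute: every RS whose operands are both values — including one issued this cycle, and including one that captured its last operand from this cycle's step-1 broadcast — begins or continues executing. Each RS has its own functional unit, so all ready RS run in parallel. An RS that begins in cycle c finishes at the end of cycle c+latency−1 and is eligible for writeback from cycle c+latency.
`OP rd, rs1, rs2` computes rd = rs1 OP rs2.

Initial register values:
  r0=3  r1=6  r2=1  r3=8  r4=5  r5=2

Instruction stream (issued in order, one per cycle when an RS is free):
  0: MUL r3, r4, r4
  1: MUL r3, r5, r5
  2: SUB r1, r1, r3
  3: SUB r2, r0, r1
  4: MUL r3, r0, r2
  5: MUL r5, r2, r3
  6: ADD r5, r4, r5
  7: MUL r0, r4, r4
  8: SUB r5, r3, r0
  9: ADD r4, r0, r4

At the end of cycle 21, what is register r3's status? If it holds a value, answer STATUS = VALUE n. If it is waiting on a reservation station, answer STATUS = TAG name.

  c1: issue MUL r3<-Mul1  regs: r0:3,r1:6,r2:1,r3:Mul1,r4:5,r5:2
  c2: issue MUL r3<-Mul2  regs: r0:3,r1:6,r2:1,r3:Mul2,r4:5,r5:2
  c3: issue SUB r1<-Add1  regs: r0:3,r1:Add1,r2:1,r3:Mul2,r4:5,r5:2
  c4: issue SUB r2<-Add2  regs: r0:3,r1:Add1,r2:Add2,r3:Mul2,r4:5,r5:2
  c5: CDB Mul1=25; issue MUL r3<-Mul1  regs: r0:3,r1:Add1,r2:Add2,r3:Mul1,r4:5,r5:2
  c6: CDB Mul2=4; issue MUL r5<-Mul2  regs: r0:3,r1:Add1,r2:Add2,r3:Mul1,r4:5,r5:Mul2
  c7: issue ADD r5<-Add3  regs: r0:3,r1:Add1,r2:Add2,r3:Mul1,r4:5,r5:Add3
  c8: stall  regs: r0:3,r1:Add1,r2:Add2,r3:Mul1,r4:5,r5:Add3
  c9: CDB Add1=2; stall  regs: r0:3,r1:2,r2:Add2,r3:Mul1,r4:5,r5:Add3
  c10: stall  regs: r0:3,r1:2,r2:Add2,r3:Mul1,r4:5,r5:Add3
  c11: stall  regs: r0:3,r1:2,r2:Add2,r3:Mul1,r4:5,r5:Add3
  c12: CDB Add2=1; stall  regs: r0:3,r1:2,r2:1,r3:Mul1,r4:5,r5:Add3
  c13: stall  regs: r0:3,r1:2,r2:1,r3:Mul1,r4:5,r5:Add3
  c14: stall  regs: r0:3,r1:2,r2:1,r3:Mul1,r4:5,r5:Add3
  c15: stall  regs: r0:3,r1:2,r2:1,r3:Mul1,r4:5,r5:Add3
  c16: CDB Mul1=3; issue MUL r0<-Mul1  regs: r0:Mul1,r1:2,r2:1,r3:3,r4:5,r5:Add3
  c17: issue SUB r5<-Add1  regs: r0:Mul1,r1:2,r2:1,r3:3,r4:5,r5:Add1
  c18: issue ADD r4<-Add2  regs: r0:Mul1,r1:2,r2:1,r3:3,r4:Add2,r5:Add1
  c19: -  regs: r0:Mul1,r1:2,r2:1,r3:3,r4:Add2,r5:Add1
  c20: CDB Mul1=25  regs: r0:25,r1:2,r2:1,r3:3,r4:Add2,r5:Add1
  c21: CDB Mul2=3  regs: r0:25,r1:2,r2:1,r3:3,r4:Add2,r5:Add1

STATUS = VALUE 3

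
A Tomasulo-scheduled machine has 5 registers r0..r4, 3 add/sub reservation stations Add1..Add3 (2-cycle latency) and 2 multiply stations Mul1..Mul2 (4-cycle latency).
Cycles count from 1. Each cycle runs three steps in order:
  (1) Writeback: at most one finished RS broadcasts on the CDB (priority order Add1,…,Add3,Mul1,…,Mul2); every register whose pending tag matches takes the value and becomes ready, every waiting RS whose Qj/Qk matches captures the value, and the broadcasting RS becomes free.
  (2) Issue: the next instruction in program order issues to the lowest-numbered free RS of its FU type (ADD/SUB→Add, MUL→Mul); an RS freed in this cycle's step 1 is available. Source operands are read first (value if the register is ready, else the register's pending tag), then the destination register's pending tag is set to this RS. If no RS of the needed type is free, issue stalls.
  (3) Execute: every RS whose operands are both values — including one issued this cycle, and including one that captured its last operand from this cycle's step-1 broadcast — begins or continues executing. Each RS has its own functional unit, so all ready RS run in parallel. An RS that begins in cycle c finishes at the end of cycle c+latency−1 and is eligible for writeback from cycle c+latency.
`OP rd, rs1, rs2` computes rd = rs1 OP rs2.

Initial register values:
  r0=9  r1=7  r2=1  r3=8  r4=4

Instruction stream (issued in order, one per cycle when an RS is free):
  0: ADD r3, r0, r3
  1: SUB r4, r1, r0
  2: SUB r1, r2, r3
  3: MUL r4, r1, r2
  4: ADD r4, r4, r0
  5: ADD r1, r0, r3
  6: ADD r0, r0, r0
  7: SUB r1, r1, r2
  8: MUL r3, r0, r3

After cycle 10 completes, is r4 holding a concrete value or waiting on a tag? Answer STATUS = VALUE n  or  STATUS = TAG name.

  c1: issue ADD r3<-Add1  regs: r0:9,r1:7,r2:1,r3:Add1,r4:4
  c2: issue SUB r4<-Add2  regs: r0:9,r1:7,r2:1,r3:Add1,r4:Add2
  c3: CDB Add1=17; issue SUB r1<-Add1  regs: r0:9,r1:Add1,r2:1,r3:17,r4:Add2
  c4: CDB Add2=-2; issue MUL r4<-Mul1  regs: r0:9,r1:Add1,r2:1,r3:17,r4:Mul1
  c5: CDB Add1=-16; issue ADD r4<-Add1  regs: r0:9,r1:-16,r2:1,r3:17,r4:Add1
  c6: issue ADD r1<-Add2  regs: r0:9,r1:Add2,r2:1,r3:17,r4:Add1
  c7: issue ADD r0<-Add3  regs: r0:Add3,r1:Add2,r2:1,r3:17,r4:Add1
  c8: CDB Add2=26; issue SUB r1<-Add2  regs: r0:Add3,r1:Add2,r2:1,r3:17,r4:Add1
  c9: CDB Add3=18; issue MUL r3<-Mul2  regs: r0:18,r1:Add2,r2:1,r3:Mul2,r4:Add1
  c10: CDB Add2=25  regs: r0:18,r1:25,r2:1,r3:Mul2,r4:Add1

STATUS = TAG Add1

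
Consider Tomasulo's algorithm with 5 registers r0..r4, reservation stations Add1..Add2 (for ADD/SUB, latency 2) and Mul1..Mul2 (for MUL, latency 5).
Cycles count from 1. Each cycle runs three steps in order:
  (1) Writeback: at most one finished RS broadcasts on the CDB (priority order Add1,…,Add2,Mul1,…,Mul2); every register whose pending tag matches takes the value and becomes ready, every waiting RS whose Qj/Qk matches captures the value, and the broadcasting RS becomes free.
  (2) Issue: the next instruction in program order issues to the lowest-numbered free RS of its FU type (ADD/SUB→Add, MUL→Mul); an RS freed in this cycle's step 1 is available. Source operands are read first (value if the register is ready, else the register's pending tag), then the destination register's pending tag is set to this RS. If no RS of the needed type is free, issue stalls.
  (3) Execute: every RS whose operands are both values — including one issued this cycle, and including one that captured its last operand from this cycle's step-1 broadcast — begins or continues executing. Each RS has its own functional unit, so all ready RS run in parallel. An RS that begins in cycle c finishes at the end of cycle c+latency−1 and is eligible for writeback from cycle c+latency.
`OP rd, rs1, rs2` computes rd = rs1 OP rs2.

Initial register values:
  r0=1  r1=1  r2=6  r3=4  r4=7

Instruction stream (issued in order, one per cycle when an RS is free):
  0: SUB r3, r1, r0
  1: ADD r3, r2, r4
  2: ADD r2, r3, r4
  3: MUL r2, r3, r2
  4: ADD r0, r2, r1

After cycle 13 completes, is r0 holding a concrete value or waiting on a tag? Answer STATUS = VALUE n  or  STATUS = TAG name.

STATUS = VALUE 261

c1: issue SUB r3<-Add1 | r0:1,r1:1,r2:6,r3:Add1,r4:7
c2: issue ADD r3<-Add2 | r0:1,r1:1,r2:6,r3:Add2,r4:7
c3: CDB Add1=0; issue ADD r2<-Add1 | r0:1,r1:1,r2:Add1,r3:Add2,r4:7
c4: CDB Add2=13; issue MUL r2<-Mul1 | r0:1,r1:1,r2:Mul1,r3:13,r4:7
c5: issue ADD r0<-Add2 | r0:Add2,r1:1,r2:Mul1,r3:13,r4:7
c6: CDB Add1=20 | r0:Add2,r1:1,r2:Mul1,r3:13,r4:7
c7: - | r0:Add2,r1:1,r2:Mul1,r3:13,r4:7
c8: - | r0:Add2,r1:1,r2:Mul1,r3:13,r4:7
c9: - | r0:Add2,r1:1,r2:Mul1,r3:13,r4:7
c10: - | r0:Add2,r1:1,r2:Mul1,r3:13,r4:7
c11: CDB Mul1=260 | r0:Add2,r1:1,r2:260,r3:13,r4:7
c12: - | r0:Add2,r1:1,r2:260,r3:13,r4:7
c13: CDB Add2=261 | r0:261,r1:1,r2:260,r3:13,r4:7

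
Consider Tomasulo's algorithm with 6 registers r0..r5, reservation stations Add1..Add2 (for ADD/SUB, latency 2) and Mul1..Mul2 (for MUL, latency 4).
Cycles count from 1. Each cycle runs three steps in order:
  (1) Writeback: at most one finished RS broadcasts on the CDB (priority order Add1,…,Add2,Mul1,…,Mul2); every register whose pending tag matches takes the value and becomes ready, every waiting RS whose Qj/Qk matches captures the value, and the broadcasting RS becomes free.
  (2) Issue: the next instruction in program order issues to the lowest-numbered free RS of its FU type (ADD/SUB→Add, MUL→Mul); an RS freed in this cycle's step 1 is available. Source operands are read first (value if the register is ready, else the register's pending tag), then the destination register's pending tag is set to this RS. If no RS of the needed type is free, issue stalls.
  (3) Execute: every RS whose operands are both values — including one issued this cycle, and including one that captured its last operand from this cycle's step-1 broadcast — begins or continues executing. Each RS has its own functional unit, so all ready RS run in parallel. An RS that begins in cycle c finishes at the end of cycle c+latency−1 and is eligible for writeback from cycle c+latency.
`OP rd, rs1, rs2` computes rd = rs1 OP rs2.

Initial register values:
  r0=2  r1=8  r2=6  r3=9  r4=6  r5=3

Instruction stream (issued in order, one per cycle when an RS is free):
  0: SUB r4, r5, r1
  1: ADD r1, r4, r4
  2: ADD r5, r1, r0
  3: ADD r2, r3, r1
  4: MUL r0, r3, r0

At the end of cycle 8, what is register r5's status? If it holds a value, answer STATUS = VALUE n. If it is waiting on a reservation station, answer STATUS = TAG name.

STATUS = VALUE -8

  c1: issue SUB r4<-Add1  regs: r0:2,r1:8,r2:6,r3:9,r4:Add1,r5:3
  c2: issue ADD r1<-Add2  regs: r0:2,r1:Add2,r2:6,r3:9,r4:Add1,r5:3
  c3: CDB Add1=-5; issue ADD r5<-Add1  regs: r0:2,r1:Add2,r2:6,r3:9,r4:-5,r5:Add1
  c4: stall  regs: r0:2,r1:Add2,r2:6,r3:9,r4:-5,r5:Add1
  c5: CDB Add2=-10; issue ADD r2<-Add2  regs: r0:2,r1:-10,r2:Add2,r3:9,r4:-5,r5:Add1
  c6: issue MUL r0<-Mul1  regs: r0:Mul1,r1:-10,r2:Add2,r3:9,r4:-5,r5:Add1
  c7: CDB Add1=-8  regs: r0:Mul1,r1:-10,r2:Add2,r3:9,r4:-5,r5:-8
  c8: CDB Add2=-1  regs: r0:Mul1,r1:-10,r2:-1,r3:9,r4:-5,r5:-8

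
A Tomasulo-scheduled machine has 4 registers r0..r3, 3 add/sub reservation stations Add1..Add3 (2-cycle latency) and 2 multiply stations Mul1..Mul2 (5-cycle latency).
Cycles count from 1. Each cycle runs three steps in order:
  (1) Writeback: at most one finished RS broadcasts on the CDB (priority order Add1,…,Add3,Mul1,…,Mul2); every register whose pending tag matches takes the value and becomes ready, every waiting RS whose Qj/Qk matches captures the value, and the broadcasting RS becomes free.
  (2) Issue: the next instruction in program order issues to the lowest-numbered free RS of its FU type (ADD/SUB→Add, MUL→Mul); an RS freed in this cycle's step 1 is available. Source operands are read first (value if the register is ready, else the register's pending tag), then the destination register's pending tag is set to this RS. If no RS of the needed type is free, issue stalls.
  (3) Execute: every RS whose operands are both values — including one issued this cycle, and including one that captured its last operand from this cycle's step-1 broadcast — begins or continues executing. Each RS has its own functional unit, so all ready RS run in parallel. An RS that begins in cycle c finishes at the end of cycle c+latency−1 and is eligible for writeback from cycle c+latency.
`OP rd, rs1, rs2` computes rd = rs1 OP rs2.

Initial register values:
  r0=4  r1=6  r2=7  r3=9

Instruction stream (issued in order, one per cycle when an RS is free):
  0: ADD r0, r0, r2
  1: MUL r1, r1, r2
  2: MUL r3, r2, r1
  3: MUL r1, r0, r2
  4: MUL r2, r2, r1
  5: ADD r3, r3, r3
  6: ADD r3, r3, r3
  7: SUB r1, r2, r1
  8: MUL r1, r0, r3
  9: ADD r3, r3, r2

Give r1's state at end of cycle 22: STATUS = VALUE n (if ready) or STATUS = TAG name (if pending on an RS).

STATUS = VALUE 12936

  c1: issue ADD r0<-Add1  regs: r0:Add1,r1:6,r2:7,r3:9
  c2: issue MUL r1<-Mul1  regs: r0:Add1,r1:Mul1,r2:7,r3:9
  c3: CDB Add1=11; issue MUL r3<-Mul2  regs: r0:11,r1:Mul1,r2:7,r3:Mul2
  c4: stall  regs: r0:11,r1:Mul1,r2:7,r3:Mul2
  c5: stall  regs: r0:11,r1:Mul1,r2:7,r3:Mul2
  c6: stall  regs: r0:11,r1:Mul1,r2:7,r3:Mul2
  c7: CDB Mul1=42; issue MUL r1<-Mul1  regs: r0:11,r1:Mul1,r2:7,r3:Mul2
  c8: stall  regs: r0:11,r1:Mul1,r2:7,r3:Mul2
  c9: stall  regs: r0:11,r1:Mul1,r2:7,r3:Mul2
  c10: stall  regs: r0:11,r1:Mul1,r2:7,r3:Mul2
  c11: stall  regs: r0:11,r1:Mul1,r2:7,r3:Mul2
  c12: CDB Mul1=77; issue MUL r2<-Mul1  regs: r0:11,r1:77,r2:Mul1,r3:Mul2
  c13: CDB Mul2=294; issue ADD r3<-Add1  regs: r0:11,r1:77,r2:Mul1,r3:Add1
  c14: issue ADD r3<-Add2  regs: r0:11,r1:77,r2:Mul1,r3:Add2
  c15: CDB Add1=588; issue SUB r1<-Add1  regs: r0:11,r1:Add1,r2:Mul1,r3:Add2
  c16: issue MUL r1<-Mul2  regs: r0:11,r1:Mul2,r2:Mul1,r3:Add2
  c17: CDB Add2=1176; issue ADD r3<-Add2  regs: r0:11,r1:Mul2,r2:Mul1,r3:Add2
  c18: CDB Mul1=539  regs: r0:11,r1:Mul2,r2:539,r3:Add2
  c19: -  regs: r0:11,r1:Mul2,r2:539,r3:Add2
  c20: CDB Add1=462  regs: r0:11,r1:Mul2,r2:539,r3:Add2
  c21: CDB Add2=1715  regs: r0:11,r1:Mul2,r2:539,r3:1715
  c22: CDB Mul2=12936  regs: r0:11,r1:12936,r2:539,r3:1715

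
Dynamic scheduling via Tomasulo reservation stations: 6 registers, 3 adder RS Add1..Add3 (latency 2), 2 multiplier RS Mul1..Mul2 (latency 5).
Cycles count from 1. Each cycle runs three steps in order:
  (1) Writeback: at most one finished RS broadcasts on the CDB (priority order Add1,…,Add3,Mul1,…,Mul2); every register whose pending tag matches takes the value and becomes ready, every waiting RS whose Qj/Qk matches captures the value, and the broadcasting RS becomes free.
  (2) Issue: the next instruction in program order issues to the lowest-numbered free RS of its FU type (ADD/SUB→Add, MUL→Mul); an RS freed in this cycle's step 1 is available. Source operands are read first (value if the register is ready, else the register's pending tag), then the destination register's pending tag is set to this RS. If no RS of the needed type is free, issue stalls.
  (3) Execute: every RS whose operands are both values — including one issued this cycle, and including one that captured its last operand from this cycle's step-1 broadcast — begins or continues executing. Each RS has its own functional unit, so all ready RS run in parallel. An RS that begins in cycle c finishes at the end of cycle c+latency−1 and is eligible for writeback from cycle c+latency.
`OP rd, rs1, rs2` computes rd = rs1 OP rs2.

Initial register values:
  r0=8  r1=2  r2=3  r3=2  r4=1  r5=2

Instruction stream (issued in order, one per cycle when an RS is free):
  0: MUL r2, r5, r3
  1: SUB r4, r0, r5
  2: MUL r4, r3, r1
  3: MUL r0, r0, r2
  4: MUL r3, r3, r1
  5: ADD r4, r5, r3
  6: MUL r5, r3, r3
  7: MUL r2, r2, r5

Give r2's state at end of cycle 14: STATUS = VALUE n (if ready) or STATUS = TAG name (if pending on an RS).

STATUS = TAG Mul2

cycle 1: issue MUL r2<-Mul1 // r0:8,r1:2,r2:Mul1,r3:2,r4:1,r5:2
cycle 2: issue SUB r4<-Add1 // r0:8,r1:2,r2:Mul1,r3:2,r4:Add1,r5:2
cycle 3: issue MUL r4<-Mul2 // r0:8,r1:2,r2:Mul1,r3:2,r4:Mul2,r5:2
cycle 4: CDB Add1=6; stall // r0:8,r1:2,r2:Mul1,r3:2,r4:Mul2,r5:2
cycle 5: stall // r0:8,r1:2,r2:Mul1,r3:2,r4:Mul2,r5:2
cycle 6: CDB Mul1=4; issue MUL r0<-Mul1 // r0:Mul1,r1:2,r2:4,r3:2,r4:Mul2,r5:2
cycle 7: stall // r0:Mul1,r1:2,r2:4,r3:2,r4:Mul2,r5:2
cycle 8: CDB Mul2=4; issue MUL r3<-Mul2 // r0:Mul1,r1:2,r2:4,r3:Mul2,r4:4,r5:2
cycle 9: issue ADD r4<-Add1 // r0:Mul1,r1:2,r2:4,r3:Mul2,r4:Add1,r5:2
cycle 10: stall // r0:Mul1,r1:2,r2:4,r3:Mul2,r4:Add1,r5:2
cycle 11: CDB Mul1=32; issue MUL r5<-Mul1 // r0:32,r1:2,r2:4,r3:Mul2,r4:Add1,r5:Mul1
cycle 12: stall // r0:32,r1:2,r2:4,r3:Mul2,r4:Add1,r5:Mul1
cycle 13: CDB Mul2=4; issue MUL r2<-Mul2 // r0:32,r1:2,r2:Mul2,r3:4,r4:Add1,r5:Mul1
cycle 14: - // r0:32,r1:2,r2:Mul2,r3:4,r4:Add1,r5:Mul1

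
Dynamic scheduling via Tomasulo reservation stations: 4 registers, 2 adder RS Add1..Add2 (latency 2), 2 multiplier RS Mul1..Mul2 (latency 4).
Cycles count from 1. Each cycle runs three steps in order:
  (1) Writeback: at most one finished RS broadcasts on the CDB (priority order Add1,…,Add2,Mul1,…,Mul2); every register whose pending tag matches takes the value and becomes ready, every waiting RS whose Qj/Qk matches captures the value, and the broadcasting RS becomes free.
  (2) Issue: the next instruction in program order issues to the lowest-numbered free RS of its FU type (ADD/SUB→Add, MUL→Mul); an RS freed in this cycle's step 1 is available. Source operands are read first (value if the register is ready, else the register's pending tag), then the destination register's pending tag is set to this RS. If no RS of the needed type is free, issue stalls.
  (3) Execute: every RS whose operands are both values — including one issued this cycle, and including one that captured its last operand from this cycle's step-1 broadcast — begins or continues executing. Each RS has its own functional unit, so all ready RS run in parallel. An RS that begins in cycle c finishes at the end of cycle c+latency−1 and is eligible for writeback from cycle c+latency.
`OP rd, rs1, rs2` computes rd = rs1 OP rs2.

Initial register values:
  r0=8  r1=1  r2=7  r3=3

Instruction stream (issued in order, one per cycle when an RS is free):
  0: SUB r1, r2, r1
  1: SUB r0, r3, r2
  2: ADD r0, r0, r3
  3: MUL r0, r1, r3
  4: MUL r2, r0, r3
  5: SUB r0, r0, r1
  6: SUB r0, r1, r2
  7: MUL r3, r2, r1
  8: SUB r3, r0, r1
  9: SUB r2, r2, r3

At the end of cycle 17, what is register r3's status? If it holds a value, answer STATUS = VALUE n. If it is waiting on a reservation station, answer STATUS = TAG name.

  c1: issue SUB r1<-Add1  regs: r0:8,r1:Add1,r2:7,r3:3
  c2: issue SUB r0<-Add2  regs: r0:Add2,r1:Add1,r2:7,r3:3
  c3: CDB Add1=6; issue ADD r0<-Add1  regs: r0:Add1,r1:6,r2:7,r3:3
  c4: CDB Add2=-4; issue MUL r0<-Mul1  regs: r0:Mul1,r1:6,r2:7,r3:3
  c5: issue MUL r2<-Mul2  regs: r0:Mul1,r1:6,r2:Mul2,r3:3
  c6: CDB Add1=-1; issue SUB r0<-Add1  regs: r0:Add1,r1:6,r2:Mul2,r3:3
  c7: issue SUB r0<-Add2  regs: r0:Add2,r1:6,r2:Mul2,r3:3
  c8: CDB Mul1=18; issue MUL r3<-Mul1  regs: r0:Add2,r1:6,r2:Mul2,r3:Mul1
  c9: stall  regs: r0:Add2,r1:6,r2:Mul2,r3:Mul1
  c10: CDB Add1=12; issue SUB r3<-Add1  regs: r0:Add2,r1:6,r2:Mul2,r3:Add1
  c11: stall  regs: r0:Add2,r1:6,r2:Mul2,r3:Add1
  c12: CDB Mul2=54; stall  regs: r0:Add2,r1:6,r2:54,r3:Add1
  c13: stall  regs: r0:Add2,r1:6,r2:54,r3:Add1
  c14: CDB Add2=-48; issue SUB r2<-Add2  regs: r0:-48,r1:6,r2:Add2,r3:Add1
  c15: -  regs: r0:-48,r1:6,r2:Add2,r3:Add1
  c16: CDB Add1=-54  regs: r0:-48,r1:6,r2:Add2,r3:-54
  c17: CDB Mul1=324  regs: r0:-48,r1:6,r2:Add2,r3:-54

STATUS = VALUE -54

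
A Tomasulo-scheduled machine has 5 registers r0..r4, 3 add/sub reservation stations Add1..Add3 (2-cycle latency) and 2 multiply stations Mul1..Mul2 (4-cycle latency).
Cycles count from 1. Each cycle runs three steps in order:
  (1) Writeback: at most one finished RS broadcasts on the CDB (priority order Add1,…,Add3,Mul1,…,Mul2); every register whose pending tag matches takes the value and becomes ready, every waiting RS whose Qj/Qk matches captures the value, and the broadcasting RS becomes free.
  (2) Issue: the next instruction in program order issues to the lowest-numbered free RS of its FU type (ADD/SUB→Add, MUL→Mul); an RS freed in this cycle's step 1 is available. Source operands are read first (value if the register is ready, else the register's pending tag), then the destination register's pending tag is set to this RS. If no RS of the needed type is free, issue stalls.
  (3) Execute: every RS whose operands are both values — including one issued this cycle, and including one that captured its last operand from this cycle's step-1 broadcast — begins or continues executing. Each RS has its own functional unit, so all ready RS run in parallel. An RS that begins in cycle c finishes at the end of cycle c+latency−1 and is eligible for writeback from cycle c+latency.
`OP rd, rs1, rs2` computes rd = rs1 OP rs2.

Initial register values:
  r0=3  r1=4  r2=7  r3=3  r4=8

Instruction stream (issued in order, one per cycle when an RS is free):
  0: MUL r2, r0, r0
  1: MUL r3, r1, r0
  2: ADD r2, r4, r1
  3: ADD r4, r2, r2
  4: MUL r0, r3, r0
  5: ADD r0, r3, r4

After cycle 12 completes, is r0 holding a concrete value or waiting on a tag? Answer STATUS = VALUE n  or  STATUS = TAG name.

STATUS = VALUE 36

cycle 1: issue MUL r2<-Mul1 // r0:3,r1:4,r2:Mul1,r3:3,r4:8
cycle 2: issue MUL r3<-Mul2 // r0:3,r1:4,r2:Mul1,r3:Mul2,r4:8
cycle 3: issue ADD r2<-Add1 // r0:3,r1:4,r2:Add1,r3:Mul2,r4:8
cycle 4: issue ADD r4<-Add2 // r0:3,r1:4,r2:Add1,r3:Mul2,r4:Add2
cycle 5: CDB Add1=12; stall // r0:3,r1:4,r2:12,r3:Mul2,r4:Add2
cycle 6: CDB Mul1=9; issue MUL r0<-Mul1 // r0:Mul1,r1:4,r2:12,r3:Mul2,r4:Add2
cycle 7: CDB Add2=24; issue ADD r0<-Add1 // r0:Add1,r1:4,r2:12,r3:Mul2,r4:24
cycle 8: CDB Mul2=12 // r0:Add1,r1:4,r2:12,r3:12,r4:24
cycle 9: - // r0:Add1,r1:4,r2:12,r3:12,r4:24
cycle 10: CDB Add1=36 // r0:36,r1:4,r2:12,r3:12,r4:24
cycle 11: - // r0:36,r1:4,r2:12,r3:12,r4:24
cycle 12: CDB Mul1=36 // r0:36,r1:4,r2:12,r3:12,r4:24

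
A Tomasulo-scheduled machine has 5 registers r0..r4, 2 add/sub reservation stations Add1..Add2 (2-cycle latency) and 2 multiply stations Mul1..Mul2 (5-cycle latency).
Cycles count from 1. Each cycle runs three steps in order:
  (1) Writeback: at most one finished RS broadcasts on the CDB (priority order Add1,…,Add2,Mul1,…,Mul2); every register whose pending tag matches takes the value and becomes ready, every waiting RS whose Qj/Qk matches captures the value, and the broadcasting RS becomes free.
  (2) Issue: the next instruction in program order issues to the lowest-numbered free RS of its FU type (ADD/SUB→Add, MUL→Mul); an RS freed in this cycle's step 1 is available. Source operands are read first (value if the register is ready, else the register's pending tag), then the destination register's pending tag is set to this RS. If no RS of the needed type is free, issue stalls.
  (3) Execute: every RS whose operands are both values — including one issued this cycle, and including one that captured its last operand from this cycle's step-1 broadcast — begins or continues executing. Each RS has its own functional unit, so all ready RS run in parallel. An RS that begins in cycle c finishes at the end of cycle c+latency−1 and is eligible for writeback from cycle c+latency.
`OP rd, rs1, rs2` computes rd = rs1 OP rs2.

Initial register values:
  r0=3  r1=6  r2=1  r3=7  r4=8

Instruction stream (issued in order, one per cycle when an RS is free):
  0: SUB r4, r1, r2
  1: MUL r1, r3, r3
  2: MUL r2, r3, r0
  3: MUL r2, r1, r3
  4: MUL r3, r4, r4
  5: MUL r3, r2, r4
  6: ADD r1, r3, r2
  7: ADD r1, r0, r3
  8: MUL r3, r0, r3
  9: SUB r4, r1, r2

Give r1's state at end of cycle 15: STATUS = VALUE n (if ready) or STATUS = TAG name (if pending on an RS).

c1: issue SUB r4<-Add1 | r0:3,r1:6,r2:1,r3:7,r4:Add1
c2: issue MUL r1<-Mul1 | r0:3,r1:Mul1,r2:1,r3:7,r4:Add1
c3: CDB Add1=5; issue MUL r2<-Mul2 | r0:3,r1:Mul1,r2:Mul2,r3:7,r4:5
c4: stall | r0:3,r1:Mul1,r2:Mul2,r3:7,r4:5
c5: stall | r0:3,r1:Mul1,r2:Mul2,r3:7,r4:5
c6: stall | r0:3,r1:Mul1,r2:Mul2,r3:7,r4:5
c7: CDB Mul1=49; issue MUL r2<-Mul1 | r0:3,r1:49,r2:Mul1,r3:7,r4:5
c8: CDB Mul2=21; issue MUL r3<-Mul2 | r0:3,r1:49,r2:Mul1,r3:Mul2,r4:5
c9: stall | r0:3,r1:49,r2:Mul1,r3:Mul2,r4:5
c10: stall | r0:3,r1:49,r2:Mul1,r3:Mul2,r4:5
c11: stall | r0:3,r1:49,r2:Mul1,r3:Mul2,r4:5
c12: CDB Mul1=343; issue MUL r3<-Mul1 | r0:3,r1:49,r2:343,r3:Mul1,r4:5
c13: CDB Mul2=25; issue ADD r1<-Add1 | r0:3,r1:Add1,r2:343,r3:Mul1,r4:5
c14: issue ADD r1<-Add2 | r0:3,r1:Add2,r2:343,r3:Mul1,r4:5
c15: issue MUL r3<-Mul2 | r0:3,r1:Add2,r2:343,r3:Mul2,r4:5

STATUS = TAG Add2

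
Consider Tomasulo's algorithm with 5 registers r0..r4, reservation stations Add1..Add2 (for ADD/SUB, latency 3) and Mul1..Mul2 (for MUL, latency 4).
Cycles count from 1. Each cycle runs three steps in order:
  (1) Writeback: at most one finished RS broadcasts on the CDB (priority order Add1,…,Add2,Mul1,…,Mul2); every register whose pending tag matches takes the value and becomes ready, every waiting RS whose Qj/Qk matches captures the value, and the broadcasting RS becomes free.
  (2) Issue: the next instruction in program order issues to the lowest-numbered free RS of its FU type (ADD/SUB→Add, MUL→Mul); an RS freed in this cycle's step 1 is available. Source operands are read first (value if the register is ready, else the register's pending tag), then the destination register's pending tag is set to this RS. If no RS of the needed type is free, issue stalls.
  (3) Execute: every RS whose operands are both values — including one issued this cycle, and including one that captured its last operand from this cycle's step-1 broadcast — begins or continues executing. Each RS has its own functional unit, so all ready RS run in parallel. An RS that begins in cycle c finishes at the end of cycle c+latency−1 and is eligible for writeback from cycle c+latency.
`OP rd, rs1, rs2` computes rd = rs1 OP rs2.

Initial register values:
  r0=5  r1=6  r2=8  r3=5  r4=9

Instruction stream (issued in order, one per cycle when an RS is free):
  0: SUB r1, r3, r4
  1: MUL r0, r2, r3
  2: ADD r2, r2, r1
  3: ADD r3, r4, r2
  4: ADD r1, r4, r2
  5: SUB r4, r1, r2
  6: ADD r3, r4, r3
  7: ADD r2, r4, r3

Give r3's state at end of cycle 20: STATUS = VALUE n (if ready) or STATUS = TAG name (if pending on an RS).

cycle 1: issue SUB r1<-Add1 // r0:5,r1:Add1,r2:8,r3:5,r4:9
cycle 2: issue MUL r0<-Mul1 // r0:Mul1,r1:Add1,r2:8,r3:5,r4:9
cycle 3: issue ADD r2<-Add2 // r0:Mul1,r1:Add1,r2:Add2,r3:5,r4:9
cycle 4: CDB Add1=-4; issue ADD r3<-Add1 // r0:Mul1,r1:-4,r2:Add2,r3:Add1,r4:9
cycle 5: stall // r0:Mul1,r1:-4,r2:Add2,r3:Add1,r4:9
cycle 6: CDB Mul1=40; stall // r0:40,r1:-4,r2:Add2,r3:Add1,r4:9
cycle 7: CDB Add2=4; issue ADD r1<-Add2 // r0:40,r1:Add2,r2:4,r3:Add1,r4:9
cycle 8: stall // r0:40,r1:Add2,r2:4,r3:Add1,r4:9
cycle 9: stall // r0:40,r1:Add2,r2:4,r3:Add1,r4:9
cycle 10: CDB Add1=13; issue SUB r4<-Add1 // r0:40,r1:Add2,r2:4,r3:13,r4:Add1
cycle 11: CDB Add2=13; issue ADD r3<-Add2 // r0:40,r1:13,r2:4,r3:Add2,r4:Add1
cycle 12: stall // r0:40,r1:13,r2:4,r3:Add2,r4:Add1
cycle 13: stall // r0:40,r1:13,r2:4,r3:Add2,r4:Add1
cycle 14: CDB Add1=9; issue ADD r2<-Add1 // r0:40,r1:13,r2:Add1,r3:Add2,r4:9
cycle 15: - // r0:40,r1:13,r2:Add1,r3:Add2,r4:9
cycle 16: - // r0:40,r1:13,r2:Add1,r3:Add2,r4:9
cycle 17: CDB Add2=22 // r0:40,r1:13,r2:Add1,r3:22,r4:9
cycle 18: - // r0:40,r1:13,r2:Add1,r3:22,r4:9
cycle 19: - // r0:40,r1:13,r2:Add1,r3:22,r4:9
cycle 20: CDB Add1=31 // r0:40,r1:13,r2:31,r3:22,r4:9

STATUS = VALUE 22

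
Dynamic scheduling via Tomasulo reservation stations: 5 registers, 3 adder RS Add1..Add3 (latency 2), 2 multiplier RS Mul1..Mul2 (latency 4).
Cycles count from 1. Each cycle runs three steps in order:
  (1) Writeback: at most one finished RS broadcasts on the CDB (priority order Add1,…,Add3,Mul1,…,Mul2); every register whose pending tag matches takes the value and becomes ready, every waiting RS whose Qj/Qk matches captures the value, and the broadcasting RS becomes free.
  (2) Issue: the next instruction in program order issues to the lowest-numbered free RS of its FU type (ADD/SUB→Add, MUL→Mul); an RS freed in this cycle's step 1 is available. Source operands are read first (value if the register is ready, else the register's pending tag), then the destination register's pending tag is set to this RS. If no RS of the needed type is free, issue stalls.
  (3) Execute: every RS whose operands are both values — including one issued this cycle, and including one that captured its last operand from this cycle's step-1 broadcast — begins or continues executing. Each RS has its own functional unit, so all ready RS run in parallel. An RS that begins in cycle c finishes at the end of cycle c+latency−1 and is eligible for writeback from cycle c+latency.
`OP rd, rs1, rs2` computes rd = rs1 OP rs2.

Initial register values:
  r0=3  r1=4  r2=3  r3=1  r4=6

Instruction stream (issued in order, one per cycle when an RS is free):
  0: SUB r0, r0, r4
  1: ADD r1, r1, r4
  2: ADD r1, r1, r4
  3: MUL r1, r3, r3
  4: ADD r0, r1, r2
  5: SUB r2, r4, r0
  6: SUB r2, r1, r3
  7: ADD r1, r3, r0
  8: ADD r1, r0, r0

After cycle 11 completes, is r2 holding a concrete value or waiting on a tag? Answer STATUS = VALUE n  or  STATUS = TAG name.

STATUS = VALUE 0

  c1: issue SUB r0<-Add1  regs: r0:Add1,r1:4,r2:3,r3:1,r4:6
  c2: issue ADD r1<-Add2  regs: r0:Add1,r1:Add2,r2:3,r3:1,r4:6
  c3: CDB Add1=-3; issue ADD r1<-Add1  regs: r0:-3,r1:Add1,r2:3,r3:1,r4:6
  c4: CDB Add2=10; issue MUL r1<-Mul1  regs: r0:-3,r1:Mul1,r2:3,r3:1,r4:6
  c5: issue ADD r0<-Add2  regs: r0:Add2,r1:Mul1,r2:3,r3:1,r4:6
  c6: CDB Add1=16; issue SUB r2<-Add1  regs: r0:Add2,r1:Mul1,r2:Add1,r3:1,r4:6
  c7: issue SUB r2<-Add3  regs: r0:Add2,r1:Mul1,r2:Add3,r3:1,r4:6
  c8: CDB Mul1=1; stall  regs: r0:Add2,r1:1,r2:Add3,r3:1,r4:6
  c9: stall  regs: r0:Add2,r1:1,r2:Add3,r3:1,r4:6
  c10: CDB Add2=4; issue ADD r1<-Add2  regs: r0:4,r1:Add2,r2:Add3,r3:1,r4:6
  c11: CDB Add3=0; issue ADD r1<-Add3  regs: r0:4,r1:Add3,r2:0,r3:1,r4:6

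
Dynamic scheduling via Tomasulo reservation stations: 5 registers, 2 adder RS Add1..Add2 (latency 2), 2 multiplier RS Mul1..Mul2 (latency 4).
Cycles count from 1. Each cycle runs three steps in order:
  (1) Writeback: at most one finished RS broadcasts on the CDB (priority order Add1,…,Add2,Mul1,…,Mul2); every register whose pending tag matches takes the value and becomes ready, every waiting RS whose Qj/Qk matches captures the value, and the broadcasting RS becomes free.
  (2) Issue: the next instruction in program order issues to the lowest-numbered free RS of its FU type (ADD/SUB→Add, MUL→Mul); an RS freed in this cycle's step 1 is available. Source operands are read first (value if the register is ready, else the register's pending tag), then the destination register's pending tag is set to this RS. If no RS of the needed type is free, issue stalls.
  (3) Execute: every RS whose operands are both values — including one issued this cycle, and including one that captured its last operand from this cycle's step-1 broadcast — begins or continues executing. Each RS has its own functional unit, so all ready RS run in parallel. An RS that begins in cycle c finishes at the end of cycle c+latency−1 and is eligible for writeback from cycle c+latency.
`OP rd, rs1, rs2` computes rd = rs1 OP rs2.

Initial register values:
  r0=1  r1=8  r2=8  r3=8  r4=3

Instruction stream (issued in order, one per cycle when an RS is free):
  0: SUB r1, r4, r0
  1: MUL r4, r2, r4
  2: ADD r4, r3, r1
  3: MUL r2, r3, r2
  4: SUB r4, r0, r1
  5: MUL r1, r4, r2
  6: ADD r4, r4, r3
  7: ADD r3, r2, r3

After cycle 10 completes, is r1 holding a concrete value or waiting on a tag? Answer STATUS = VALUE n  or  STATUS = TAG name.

c1: issue SUB r1<-Add1 | r0:1,r1:Add1,r2:8,r3:8,r4:3
c2: issue MUL r4<-Mul1 | r0:1,r1:Add1,r2:8,r3:8,r4:Mul1
c3: CDB Add1=2; issue ADD r4<-Add1 | r0:1,r1:2,r2:8,r3:8,r4:Add1
c4: issue MUL r2<-Mul2 | r0:1,r1:2,r2:Mul2,r3:8,r4:Add1
c5: CDB Add1=10; issue SUB r4<-Add1 | r0:1,r1:2,r2:Mul2,r3:8,r4:Add1
c6: CDB Mul1=24; issue MUL r1<-Mul1 | r0:1,r1:Mul1,r2:Mul2,r3:8,r4:Add1
c7: CDB Add1=-1; issue ADD r4<-Add1 | r0:1,r1:Mul1,r2:Mul2,r3:8,r4:Add1
c8: CDB Mul2=64; issue ADD r3<-Add2 | r0:1,r1:Mul1,r2:64,r3:Add2,r4:Add1
c9: CDB Add1=7 | r0:1,r1:Mul1,r2:64,r3:Add2,r4:7
c10: CDB Add2=72 | r0:1,r1:Mul1,r2:64,r3:72,r4:7

STATUS = TAG Mul1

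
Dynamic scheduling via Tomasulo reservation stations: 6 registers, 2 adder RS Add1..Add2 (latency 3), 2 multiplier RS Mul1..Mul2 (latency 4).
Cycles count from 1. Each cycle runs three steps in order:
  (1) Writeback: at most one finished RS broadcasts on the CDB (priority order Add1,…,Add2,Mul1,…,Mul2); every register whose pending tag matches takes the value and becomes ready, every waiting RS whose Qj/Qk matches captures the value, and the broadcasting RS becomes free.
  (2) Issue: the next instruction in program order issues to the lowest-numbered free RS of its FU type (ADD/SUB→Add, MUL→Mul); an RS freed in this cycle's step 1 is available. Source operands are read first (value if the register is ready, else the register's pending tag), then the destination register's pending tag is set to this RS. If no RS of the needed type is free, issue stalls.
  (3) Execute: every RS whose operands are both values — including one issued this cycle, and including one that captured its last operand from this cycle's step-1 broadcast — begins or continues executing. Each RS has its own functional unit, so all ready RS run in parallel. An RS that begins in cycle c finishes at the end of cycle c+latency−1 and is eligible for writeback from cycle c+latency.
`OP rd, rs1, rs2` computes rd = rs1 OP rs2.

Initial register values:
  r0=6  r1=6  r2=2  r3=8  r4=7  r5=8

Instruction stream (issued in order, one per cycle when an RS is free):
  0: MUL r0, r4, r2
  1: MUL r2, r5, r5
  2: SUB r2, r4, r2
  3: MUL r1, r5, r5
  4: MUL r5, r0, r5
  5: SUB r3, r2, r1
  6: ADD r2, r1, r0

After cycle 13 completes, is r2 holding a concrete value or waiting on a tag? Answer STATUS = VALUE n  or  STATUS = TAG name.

STATUS = VALUE 78

c1: issue MUL r0<-Mul1 | r0:Mul1,r1:6,r2:2,r3:8,r4:7,r5:8
c2: issue MUL r2<-Mul2 | r0:Mul1,r1:6,r2:Mul2,r3:8,r4:7,r5:8
c3: issue SUB r2<-Add1 | r0:Mul1,r1:6,r2:Add1,r3:8,r4:7,r5:8
c4: stall | r0:Mul1,r1:6,r2:Add1,r3:8,r4:7,r5:8
c5: CDB Mul1=14; issue MUL r1<-Mul1 | r0:14,r1:Mul1,r2:Add1,r3:8,r4:7,r5:8
c6: CDB Mul2=64; issue MUL r5<-Mul2 | r0:14,r1:Mul1,r2:Add1,r3:8,r4:7,r5:Mul2
c7: issue SUB r3<-Add2 | r0:14,r1:Mul1,r2:Add1,r3:Add2,r4:7,r5:Mul2
c8: stall | r0:14,r1:Mul1,r2:Add1,r3:Add2,r4:7,r5:Mul2
c9: CDB Add1=-57; issue ADD r2<-Add1 | r0:14,r1:Mul1,r2:Add1,r3:Add2,r4:7,r5:Mul2
c10: CDB Mul1=64 | r0:14,r1:64,r2:Add1,r3:Add2,r4:7,r5:Mul2
c11: CDB Mul2=112 | r0:14,r1:64,r2:Add1,r3:Add2,r4:7,r5:112
c12: - | r0:14,r1:64,r2:Add1,r3:Add2,r4:7,r5:112
c13: CDB Add1=78 | r0:14,r1:64,r2:78,r3:Add2,r4:7,r5:112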